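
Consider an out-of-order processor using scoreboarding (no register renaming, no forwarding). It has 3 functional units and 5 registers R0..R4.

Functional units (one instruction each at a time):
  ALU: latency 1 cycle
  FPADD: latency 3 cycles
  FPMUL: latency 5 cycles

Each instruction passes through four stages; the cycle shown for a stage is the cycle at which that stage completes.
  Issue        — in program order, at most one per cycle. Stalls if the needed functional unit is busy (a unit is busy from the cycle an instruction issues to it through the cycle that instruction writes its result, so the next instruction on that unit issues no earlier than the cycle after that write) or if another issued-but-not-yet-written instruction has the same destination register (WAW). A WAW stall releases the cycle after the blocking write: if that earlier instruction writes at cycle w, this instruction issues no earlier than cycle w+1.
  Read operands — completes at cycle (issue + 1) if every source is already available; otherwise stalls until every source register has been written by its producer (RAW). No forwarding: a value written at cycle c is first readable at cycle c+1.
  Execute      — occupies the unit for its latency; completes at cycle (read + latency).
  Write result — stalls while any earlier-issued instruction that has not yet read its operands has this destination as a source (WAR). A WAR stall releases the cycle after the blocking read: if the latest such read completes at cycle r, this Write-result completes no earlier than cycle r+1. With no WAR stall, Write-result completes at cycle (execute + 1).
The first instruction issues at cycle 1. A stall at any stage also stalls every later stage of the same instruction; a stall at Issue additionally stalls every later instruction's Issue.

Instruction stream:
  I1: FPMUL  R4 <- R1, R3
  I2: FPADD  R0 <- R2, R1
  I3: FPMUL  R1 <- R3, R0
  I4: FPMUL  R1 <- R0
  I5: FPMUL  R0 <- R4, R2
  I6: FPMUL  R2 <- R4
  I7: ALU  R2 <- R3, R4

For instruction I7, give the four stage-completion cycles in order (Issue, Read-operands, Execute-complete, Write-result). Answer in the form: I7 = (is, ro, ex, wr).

t=1  I1 dispatched to FPMUL
t=2  I1 operands ready; I2 dispatched to FPADD
t=3  I2 operands ready
t=6  I2 complete
t=7  I1 complete; R0←I2
t=8  R4←I1
t=9  I3 dispatched to FPMUL
t=10  I3 operands ready
t=15  I3 complete
t=16  R1←I3
t=17  I4 dispatched to FPMUL
t=18  I4 operands ready
t=23  I4 complete
t=24  R1←I4
t=25  I5 dispatched to FPMUL
t=26  I5 operands ready
t=31  I5 complete
t=32  R0←I5
t=33  I6 dispatched to FPMUL
t=34  I6 operands ready
t=39  I6 complete
t=40  R2←I6
t=41  I7 dispatched to ALU
t=42  I7 operands ready
t=43  I7 complete
t=44  R2←I7

I7 = (41, 42, 43, 44)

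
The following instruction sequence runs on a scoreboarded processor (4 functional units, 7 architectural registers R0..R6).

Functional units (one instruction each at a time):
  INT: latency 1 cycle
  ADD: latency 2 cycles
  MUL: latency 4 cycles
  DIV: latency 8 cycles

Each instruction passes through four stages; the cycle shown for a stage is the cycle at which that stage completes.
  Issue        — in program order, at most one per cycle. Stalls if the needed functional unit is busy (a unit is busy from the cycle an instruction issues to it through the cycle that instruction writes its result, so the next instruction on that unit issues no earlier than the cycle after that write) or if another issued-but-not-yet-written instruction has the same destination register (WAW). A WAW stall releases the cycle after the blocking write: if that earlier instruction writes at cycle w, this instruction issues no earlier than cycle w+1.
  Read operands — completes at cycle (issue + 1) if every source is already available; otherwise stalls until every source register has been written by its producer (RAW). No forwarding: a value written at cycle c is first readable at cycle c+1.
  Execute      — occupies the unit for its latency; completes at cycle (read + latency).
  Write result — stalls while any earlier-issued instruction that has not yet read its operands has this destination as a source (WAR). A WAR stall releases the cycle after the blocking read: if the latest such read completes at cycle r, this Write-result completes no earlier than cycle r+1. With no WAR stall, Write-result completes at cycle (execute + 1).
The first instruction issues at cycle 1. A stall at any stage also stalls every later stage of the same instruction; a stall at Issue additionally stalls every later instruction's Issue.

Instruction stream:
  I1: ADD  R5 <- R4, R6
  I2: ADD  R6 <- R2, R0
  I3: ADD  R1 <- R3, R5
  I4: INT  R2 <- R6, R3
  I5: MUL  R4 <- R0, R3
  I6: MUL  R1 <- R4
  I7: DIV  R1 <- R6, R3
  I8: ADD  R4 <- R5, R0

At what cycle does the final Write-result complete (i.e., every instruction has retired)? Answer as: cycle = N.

cycle = 37

  I1 | 1 | 2 | 4 | 5
  I2 | 6 | 7 | 9 | 10   struct: ADD busy until I1 writes@5
  I3 | 11 | 12 | 14 | 15   struct: ADD busy until I2 writes@10
  I4 | 12 | 13 | 14 | 15
  I5 | 13 | 14 | 18 | 19
  I6 | 20 | 21 | 25 | 26   struct: MUL busy until I5 writes@19
  I7 | 27 | 28 | 36 | 37   WAW R1: wait I6 write@26
  I8 | 28 | 29 | 31 | 32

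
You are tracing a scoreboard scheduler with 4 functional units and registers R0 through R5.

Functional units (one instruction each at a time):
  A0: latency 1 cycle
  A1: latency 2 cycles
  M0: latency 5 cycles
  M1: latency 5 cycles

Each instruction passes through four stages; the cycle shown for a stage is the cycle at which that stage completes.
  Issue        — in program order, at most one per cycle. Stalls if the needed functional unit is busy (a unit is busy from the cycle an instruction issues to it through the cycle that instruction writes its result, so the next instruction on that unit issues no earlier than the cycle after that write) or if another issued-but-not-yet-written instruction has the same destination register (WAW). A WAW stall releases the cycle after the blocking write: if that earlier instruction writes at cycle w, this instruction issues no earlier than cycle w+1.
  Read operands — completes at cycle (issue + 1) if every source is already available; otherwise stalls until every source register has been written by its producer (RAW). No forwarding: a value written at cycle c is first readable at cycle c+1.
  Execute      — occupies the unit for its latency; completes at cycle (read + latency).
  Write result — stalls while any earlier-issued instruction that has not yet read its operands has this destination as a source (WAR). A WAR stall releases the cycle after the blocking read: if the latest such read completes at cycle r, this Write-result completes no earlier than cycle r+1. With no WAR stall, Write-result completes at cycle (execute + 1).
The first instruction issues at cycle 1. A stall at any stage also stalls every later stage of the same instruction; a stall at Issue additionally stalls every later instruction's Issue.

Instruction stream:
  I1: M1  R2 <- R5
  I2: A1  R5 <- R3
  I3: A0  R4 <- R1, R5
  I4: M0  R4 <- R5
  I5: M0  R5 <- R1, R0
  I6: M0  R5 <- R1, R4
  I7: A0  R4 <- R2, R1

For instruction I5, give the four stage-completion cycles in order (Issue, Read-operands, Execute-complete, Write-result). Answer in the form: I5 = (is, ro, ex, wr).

I1  is:1  ro:2  ex:7  wr:8
I2  is:2  ro:3  ex:5  wr:6
I3  is:3  ro:7  ex:8  wr:9  — RAW R5: wait I2 write@6
I4  is:10  ro:11  ex:16  wr:17  — WAW R4: wait I3 write@9
I5  is:18  ro:19  ex:24  wr:25  — struct: M0 busy until I4 writes@17
I6  is:26  ro:27  ex:32  wr:33  — struct: M0 busy until I5 writes@25
I7  is:27  ro:28  ex:29  wr:30

I5 = (18, 19, 24, 25)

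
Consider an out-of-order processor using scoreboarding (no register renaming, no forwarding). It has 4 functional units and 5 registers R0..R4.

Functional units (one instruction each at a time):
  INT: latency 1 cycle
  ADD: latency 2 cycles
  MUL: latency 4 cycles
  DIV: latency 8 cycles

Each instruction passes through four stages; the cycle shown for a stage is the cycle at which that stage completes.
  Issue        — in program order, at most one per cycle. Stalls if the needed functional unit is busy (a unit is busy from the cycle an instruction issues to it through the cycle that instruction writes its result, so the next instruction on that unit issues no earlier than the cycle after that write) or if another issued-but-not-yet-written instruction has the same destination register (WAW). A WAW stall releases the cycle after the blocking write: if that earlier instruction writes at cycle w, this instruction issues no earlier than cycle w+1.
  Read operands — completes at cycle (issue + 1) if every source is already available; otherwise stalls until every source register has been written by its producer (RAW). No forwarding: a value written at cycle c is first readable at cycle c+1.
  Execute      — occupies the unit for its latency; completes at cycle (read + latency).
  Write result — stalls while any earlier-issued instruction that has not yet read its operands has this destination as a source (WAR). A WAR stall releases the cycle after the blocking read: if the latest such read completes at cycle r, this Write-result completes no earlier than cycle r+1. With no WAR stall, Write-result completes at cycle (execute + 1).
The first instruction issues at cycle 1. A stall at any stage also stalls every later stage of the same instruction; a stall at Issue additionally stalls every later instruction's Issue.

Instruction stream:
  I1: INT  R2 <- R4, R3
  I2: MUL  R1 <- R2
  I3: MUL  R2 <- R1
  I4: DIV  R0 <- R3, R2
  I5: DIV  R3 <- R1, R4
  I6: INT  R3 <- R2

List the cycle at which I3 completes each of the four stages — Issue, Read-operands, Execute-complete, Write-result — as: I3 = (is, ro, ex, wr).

c1: I1→INT
c2: I1 RO, I2→MUL
c3: I1 EX
c4: I1 WR R2
c5: I2 RO
c9: I2 EX
c10: I2 WR R1
c11: I3→MUL
c12: I3 RO, I4→DIV
c16: I3 EX
c17: I3 WR R2
c18: I4 RO
c26: I4 EX
c27: I4 WR R0
c28: I5→DIV
c29: I5 RO
c37: I5 EX
c38: I5 WR R3
c39: I6→INT
c40: I6 RO
c41: I6 EX
c42: I6 WR R3

I3 = (11, 12, 16, 17)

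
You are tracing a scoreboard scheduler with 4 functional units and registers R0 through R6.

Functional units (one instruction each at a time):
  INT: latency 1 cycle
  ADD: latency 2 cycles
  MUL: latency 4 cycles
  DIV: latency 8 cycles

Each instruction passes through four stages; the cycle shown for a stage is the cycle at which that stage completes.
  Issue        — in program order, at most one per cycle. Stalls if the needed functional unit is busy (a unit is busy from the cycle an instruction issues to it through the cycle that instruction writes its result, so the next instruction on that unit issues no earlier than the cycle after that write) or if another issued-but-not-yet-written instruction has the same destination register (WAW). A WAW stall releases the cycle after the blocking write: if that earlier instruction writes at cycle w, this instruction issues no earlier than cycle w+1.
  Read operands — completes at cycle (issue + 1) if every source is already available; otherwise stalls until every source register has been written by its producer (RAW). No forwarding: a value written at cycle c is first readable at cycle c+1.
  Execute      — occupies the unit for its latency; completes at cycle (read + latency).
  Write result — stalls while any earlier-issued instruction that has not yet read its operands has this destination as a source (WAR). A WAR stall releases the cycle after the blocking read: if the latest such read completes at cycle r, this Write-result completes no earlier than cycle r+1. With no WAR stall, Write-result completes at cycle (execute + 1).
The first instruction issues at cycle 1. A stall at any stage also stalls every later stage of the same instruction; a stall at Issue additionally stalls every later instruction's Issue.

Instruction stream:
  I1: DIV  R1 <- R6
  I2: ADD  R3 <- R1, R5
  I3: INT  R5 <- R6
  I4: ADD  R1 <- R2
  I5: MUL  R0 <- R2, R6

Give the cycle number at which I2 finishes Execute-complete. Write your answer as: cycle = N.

c1: issue I1 (DIV)
c2: I1 read-ops; issue I2 (ADD)
c3: issue I3 (INT)
c4: I3 read-ops
c5: I3 finished on INT
c10: I1 finished on DIV
c11: I1→R1
c12: I2 read-ops
c13: I3→R5
c14: I2 finished on ADD
c15: I2→R3
c16: issue I4 (ADD)
c17: I4 read-ops; issue I5 (MUL)
c18: I5 read-ops
c19: I4 finished on ADD
c20: I4→R1
c22: I5 finished on MUL
c23: I5→R0

cycle = 14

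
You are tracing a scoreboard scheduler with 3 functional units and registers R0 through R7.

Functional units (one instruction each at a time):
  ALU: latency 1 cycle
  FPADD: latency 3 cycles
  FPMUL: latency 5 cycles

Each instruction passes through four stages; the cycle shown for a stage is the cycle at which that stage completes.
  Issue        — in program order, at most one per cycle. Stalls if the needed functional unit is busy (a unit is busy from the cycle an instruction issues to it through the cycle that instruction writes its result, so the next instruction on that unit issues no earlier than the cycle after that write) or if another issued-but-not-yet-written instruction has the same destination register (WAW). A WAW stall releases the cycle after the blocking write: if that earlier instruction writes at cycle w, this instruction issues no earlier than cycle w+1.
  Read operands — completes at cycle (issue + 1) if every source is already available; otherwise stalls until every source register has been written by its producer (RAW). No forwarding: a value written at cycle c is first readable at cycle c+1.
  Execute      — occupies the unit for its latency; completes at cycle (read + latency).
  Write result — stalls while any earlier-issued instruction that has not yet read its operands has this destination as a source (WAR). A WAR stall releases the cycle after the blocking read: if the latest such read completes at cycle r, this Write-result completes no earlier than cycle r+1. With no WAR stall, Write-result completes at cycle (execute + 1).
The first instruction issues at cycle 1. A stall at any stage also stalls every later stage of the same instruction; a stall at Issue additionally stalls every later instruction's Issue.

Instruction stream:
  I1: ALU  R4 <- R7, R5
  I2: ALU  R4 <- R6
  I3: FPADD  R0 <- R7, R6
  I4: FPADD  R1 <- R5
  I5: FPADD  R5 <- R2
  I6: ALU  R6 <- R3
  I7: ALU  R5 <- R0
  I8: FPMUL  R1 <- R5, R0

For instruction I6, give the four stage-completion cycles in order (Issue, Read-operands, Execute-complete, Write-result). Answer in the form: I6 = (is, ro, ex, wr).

I6 = (19, 20, 21, 22)

[1] I1 issues→ALU
[2] I1 reads
[3] I1 exec-done
[4] I1 writes R4
[5] I2 issues→ALU
[6] I2 reads; I3 issues→FPADD
[7] I2 exec-done; I3 reads
[8] I2 writes R4
[10] I3 exec-done
[11] I3 writes R0
[12] I4 issues→FPADD
[13] I4 reads
[16] I4 exec-done
[17] I4 writes R1
[18] I5 issues→FPADD
[19] I5 reads; I6 issues→ALU
[20] I6 reads
[21] I6 exec-done
[22] I5 exec-done; I6 writes R6
[23] I5 writes R5
[24] I7 issues→ALU
[25] I7 reads; I8 issues→FPMUL
[26] I7 exec-done
[27] I7 writes R5
[28] I8 reads
[33] I8 exec-done
[34] I8 writes R1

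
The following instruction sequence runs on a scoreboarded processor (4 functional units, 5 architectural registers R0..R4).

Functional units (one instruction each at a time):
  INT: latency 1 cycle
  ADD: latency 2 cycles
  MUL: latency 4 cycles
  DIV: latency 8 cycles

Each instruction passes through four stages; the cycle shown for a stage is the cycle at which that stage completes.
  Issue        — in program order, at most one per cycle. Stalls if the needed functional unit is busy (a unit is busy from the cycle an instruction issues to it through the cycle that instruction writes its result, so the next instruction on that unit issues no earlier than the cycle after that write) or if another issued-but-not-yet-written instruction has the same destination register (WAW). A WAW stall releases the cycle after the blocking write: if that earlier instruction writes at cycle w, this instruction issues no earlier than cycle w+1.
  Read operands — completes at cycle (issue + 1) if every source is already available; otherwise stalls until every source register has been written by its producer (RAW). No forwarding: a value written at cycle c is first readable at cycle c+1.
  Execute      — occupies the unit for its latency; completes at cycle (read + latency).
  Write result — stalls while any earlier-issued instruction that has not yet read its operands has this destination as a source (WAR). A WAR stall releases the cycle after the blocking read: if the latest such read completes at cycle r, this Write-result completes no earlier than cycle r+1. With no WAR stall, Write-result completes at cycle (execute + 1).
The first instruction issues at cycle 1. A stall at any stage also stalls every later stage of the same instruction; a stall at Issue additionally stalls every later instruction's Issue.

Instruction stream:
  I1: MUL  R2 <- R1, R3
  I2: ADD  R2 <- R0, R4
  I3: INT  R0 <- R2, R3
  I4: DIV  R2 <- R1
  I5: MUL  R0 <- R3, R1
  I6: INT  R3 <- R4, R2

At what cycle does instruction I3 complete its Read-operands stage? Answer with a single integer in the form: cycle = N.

c1: I1 dispatched to MUL
c2: I1 operands ready
c6: I1 complete
c7: R2←I1
c8: I2 dispatched to ADD
c9: I2 operands ready | I3 dispatched to INT
c11: I2 complete
c12: R2←I2
c13: I3 operands ready | I4 dispatched to DIV
c14: I3 complete | I4 operands ready
c15: R0←I3
c16: I5 dispatched to MUL
c17: I5 operands ready | I6 dispatched to INT
c21: I5 complete
c22: I4 complete | R0←I5
c23: R2←I4
c24: I6 operands ready
c25: I6 complete
c26: R3←I6

cycle = 13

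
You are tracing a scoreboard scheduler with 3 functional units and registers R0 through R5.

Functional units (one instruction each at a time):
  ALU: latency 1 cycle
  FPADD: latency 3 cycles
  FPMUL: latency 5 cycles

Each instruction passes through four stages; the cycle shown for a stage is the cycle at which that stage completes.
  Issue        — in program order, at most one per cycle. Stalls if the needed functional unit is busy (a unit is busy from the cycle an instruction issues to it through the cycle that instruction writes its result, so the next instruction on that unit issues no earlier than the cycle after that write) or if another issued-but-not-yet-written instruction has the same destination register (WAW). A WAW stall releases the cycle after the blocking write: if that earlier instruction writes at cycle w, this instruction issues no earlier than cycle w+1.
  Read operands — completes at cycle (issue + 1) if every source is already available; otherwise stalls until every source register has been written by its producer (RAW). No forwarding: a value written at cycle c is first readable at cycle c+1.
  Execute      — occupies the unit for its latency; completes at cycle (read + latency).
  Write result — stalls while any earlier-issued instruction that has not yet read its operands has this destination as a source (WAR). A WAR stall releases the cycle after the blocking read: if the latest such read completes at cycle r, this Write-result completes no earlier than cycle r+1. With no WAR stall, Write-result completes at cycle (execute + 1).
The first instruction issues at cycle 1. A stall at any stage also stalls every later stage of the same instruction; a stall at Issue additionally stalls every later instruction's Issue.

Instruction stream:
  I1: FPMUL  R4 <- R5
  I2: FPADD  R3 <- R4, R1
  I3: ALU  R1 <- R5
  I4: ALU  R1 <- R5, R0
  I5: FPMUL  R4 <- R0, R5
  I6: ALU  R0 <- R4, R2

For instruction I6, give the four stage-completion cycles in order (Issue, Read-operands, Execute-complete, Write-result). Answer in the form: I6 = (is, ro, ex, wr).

I6 = (15, 20, 21, 22)

c1: issue I1 (FPMUL)
c2: I1 read-ops; issue I2 (FPADD)
c3: issue I3 (ALU)
c4: I3 read-ops
c5: I3 finished on ALU
c7: I1 finished on FPMUL
c8: I1→R4
c9: I2 read-ops
c10: I3→R1
c11: issue I4 (ALU)
c12: I2 finished on FPADD; I4 read-ops; issue I5 (FPMUL)
c13: I2→R3; I4 finished on ALU; I5 read-ops
c14: I4→R1
c15: issue I6 (ALU)
c18: I5 finished on FPMUL
c19: I5→R4
c20: I6 read-ops
c21: I6 finished on ALU
c22: I6→R0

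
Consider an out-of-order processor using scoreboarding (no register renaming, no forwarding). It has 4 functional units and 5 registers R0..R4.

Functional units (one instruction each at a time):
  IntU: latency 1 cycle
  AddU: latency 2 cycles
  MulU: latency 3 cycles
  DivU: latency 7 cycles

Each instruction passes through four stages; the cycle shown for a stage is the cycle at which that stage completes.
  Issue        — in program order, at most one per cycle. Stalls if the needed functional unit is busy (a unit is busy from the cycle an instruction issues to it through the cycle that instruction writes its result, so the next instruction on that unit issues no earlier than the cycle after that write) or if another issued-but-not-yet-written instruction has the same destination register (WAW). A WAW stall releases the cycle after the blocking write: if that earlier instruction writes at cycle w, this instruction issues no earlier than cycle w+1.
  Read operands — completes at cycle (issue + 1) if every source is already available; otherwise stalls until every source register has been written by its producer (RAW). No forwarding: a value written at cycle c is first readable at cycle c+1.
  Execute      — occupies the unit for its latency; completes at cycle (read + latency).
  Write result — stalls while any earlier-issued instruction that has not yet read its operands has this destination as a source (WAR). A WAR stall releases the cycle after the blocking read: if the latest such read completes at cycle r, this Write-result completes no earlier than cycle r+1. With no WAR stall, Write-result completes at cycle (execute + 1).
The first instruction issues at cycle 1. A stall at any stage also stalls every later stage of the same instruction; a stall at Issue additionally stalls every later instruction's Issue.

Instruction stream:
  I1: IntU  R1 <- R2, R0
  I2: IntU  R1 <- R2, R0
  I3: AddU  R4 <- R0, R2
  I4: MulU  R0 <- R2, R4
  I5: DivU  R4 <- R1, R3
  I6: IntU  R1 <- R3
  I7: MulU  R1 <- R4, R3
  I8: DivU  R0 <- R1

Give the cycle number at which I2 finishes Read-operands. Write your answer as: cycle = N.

[1] I1 issues→IntU
[2] I1 reads
[3] I1 exec-done
[4] I1 writes R1
[5] I2 issues→IntU
[6] I2 reads, I3 issues→AddU
[7] I2 exec-done, I3 reads, I4 issues→MulU
[8] I2 writes R1
[9] I3 exec-done
[10] I3 writes R4
[11] I4 reads, I5 issues→DivU
[12] I5 reads, I6 issues→IntU
[13] I6 reads
[14] I4 exec-done, I6 exec-done
[15] I4 writes R0, I6 writes R1
[16] I7 issues→MulU
[19] I5 exec-done
[20] I5 writes R4
[21] I7 reads, I8 issues→DivU
[24] I7 exec-done
[25] I7 writes R1
[26] I8 reads
[33] I8 exec-done
[34] I8 writes R0

cycle = 6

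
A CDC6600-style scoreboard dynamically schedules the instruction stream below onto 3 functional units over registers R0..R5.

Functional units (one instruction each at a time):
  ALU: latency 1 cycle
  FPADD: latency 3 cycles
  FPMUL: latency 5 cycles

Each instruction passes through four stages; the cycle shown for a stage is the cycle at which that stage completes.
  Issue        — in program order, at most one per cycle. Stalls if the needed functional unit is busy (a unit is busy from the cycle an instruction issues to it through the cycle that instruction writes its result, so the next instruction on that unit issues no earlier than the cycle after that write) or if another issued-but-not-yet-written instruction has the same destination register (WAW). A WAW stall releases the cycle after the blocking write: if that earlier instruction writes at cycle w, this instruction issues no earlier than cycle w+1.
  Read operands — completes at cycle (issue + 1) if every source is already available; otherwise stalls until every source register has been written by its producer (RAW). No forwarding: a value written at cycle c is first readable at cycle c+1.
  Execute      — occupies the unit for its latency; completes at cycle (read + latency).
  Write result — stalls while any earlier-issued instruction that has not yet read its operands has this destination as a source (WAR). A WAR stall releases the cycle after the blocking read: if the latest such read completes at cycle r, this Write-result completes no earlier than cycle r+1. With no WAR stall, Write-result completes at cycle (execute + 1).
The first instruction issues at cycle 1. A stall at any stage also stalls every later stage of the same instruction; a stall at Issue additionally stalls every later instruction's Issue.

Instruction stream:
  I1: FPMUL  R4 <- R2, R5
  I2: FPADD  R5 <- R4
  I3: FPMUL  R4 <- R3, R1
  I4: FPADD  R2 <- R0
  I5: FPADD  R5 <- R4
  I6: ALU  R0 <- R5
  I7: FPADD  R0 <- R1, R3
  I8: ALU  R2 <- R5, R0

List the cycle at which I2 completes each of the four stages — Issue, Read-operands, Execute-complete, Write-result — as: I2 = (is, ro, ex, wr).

cycle 1: I1 issues→FPMUL
cycle 2: I1 reads | I2 issues→FPADD
cycle 7: I1 exec-done
cycle 8: I1 writes R4
cycle 9: I2 reads | I3 issues→FPMUL
cycle 10: I3 reads
cycle 12: I2 exec-done
cycle 13: I2 writes R5
cycle 14: I4 issues→FPADD
cycle 15: I3 exec-done | I4 reads
cycle 16: I3 writes R4
cycle 18: I4 exec-done
cycle 19: I4 writes R2
cycle 20: I5 issues→FPADD
cycle 21: I5 reads | I6 issues→ALU
cycle 24: I5 exec-done
cycle 25: I5 writes R5
cycle 26: I6 reads
cycle 27: I6 exec-done
cycle 28: I6 writes R0
cycle 29: I7 issues→FPADD
cycle 30: I7 reads | I8 issues→ALU
cycle 33: I7 exec-done
cycle 34: I7 writes R0
cycle 35: I8 reads
cycle 36: I8 exec-done
cycle 37: I8 writes R2

I2 = (2, 9, 12, 13)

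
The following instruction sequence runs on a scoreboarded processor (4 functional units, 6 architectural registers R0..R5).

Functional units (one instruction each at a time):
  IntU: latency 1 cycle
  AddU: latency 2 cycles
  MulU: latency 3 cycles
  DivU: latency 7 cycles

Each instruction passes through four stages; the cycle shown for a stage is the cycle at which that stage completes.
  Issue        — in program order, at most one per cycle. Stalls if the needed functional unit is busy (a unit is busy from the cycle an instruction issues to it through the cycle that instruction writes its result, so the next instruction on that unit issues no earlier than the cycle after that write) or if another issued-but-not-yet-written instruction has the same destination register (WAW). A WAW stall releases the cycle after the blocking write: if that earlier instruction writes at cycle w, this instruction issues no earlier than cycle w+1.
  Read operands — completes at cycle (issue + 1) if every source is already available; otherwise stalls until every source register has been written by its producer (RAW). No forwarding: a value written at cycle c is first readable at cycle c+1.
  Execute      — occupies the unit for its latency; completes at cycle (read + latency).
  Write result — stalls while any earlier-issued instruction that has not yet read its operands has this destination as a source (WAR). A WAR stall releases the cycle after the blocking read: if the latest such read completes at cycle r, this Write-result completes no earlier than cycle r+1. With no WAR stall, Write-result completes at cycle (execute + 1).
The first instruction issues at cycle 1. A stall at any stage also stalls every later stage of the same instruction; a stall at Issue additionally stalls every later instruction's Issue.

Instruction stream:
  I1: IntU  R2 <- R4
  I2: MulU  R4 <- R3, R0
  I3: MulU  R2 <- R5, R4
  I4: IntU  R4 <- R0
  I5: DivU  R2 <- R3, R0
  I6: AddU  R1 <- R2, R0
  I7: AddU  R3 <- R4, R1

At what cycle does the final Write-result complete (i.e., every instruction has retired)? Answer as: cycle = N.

cycle = 32

I1 -> (1, 2, 3, 4)
I2 -> (2, 3, 6, 7)
I3 -> (8, 9, 12, 13)  // struct: MulU busy until I2 writes@7
I4 -> (9, 10, 11, 12)
I5 -> (14, 15, 22, 23)  // WAW R2: wait I3 write@13
I6 -> (15, 24, 26, 27)  // RAW R2: wait I5 write@23
I7 -> (28, 29, 31, 32)  // struct: AddU busy until I6 writes@27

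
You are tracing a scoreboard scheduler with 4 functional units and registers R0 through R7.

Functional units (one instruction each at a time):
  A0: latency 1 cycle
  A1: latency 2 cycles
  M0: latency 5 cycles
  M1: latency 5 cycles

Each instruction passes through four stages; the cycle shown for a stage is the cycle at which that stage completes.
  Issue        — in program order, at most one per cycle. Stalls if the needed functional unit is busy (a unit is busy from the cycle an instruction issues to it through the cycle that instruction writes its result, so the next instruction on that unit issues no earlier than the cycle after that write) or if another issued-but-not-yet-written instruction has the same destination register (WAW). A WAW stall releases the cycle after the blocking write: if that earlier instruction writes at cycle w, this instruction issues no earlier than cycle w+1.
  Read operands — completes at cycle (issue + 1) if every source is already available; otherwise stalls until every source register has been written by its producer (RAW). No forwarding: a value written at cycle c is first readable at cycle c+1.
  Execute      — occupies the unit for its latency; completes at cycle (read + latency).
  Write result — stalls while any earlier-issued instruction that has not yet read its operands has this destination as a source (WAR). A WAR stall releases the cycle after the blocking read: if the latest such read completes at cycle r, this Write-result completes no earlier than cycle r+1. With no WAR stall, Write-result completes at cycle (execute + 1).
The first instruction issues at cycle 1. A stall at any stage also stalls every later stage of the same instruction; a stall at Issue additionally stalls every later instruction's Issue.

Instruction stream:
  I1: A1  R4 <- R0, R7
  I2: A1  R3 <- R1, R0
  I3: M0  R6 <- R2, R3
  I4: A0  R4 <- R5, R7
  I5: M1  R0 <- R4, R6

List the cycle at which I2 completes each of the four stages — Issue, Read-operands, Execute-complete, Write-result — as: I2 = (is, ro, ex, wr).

I1  is:1  ro:2  ex:4  wr:5
I2  is:6  ro:7  ex:9  wr:10  — struct: A1 busy until I1 writes@5
I3  is:7  ro:11  ex:16  wr:17  — RAW R3: wait I2 write@10
I4  is:8  ro:9  ex:10  wr:11
I5  is:9  ro:18  ex:23  wr:24  — RAW R6: wait I3 write@17

I2 = (6, 7, 9, 10)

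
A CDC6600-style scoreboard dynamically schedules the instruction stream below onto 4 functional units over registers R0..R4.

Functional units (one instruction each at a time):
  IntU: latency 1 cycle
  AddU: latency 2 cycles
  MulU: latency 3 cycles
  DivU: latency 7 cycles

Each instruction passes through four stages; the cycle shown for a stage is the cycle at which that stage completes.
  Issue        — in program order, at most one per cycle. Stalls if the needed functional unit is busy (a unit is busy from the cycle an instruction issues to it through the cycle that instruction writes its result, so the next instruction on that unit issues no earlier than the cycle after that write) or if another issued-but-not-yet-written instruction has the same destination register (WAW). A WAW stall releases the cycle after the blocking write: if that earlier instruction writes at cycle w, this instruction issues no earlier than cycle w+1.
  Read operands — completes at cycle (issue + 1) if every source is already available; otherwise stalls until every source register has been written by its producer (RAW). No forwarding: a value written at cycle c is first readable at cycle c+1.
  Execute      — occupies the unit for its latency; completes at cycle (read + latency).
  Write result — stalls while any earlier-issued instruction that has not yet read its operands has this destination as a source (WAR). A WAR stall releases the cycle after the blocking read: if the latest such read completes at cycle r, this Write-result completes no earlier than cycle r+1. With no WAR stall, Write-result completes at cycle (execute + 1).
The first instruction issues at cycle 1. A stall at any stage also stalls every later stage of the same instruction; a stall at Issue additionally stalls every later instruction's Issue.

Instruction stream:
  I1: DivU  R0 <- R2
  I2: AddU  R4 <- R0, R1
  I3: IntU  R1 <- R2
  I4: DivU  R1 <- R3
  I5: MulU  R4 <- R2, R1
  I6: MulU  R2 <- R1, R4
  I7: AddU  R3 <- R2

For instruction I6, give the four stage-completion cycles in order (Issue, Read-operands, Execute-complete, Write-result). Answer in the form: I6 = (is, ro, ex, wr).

I6 = (28, 29, 32, 33)

c1: issue I1 (DivU)
c2: I1 read-ops; issue I2 (AddU)
c3: issue I3 (IntU)
c4: I3 read-ops
c5: I3 finished on IntU
c9: I1 finished on DivU
c10: I1→R0
c11: I2 read-ops
c12: I3→R1
c13: I2 finished on AddU; issue I4 (DivU)
c14: I2→R4; I4 read-ops
c15: issue I5 (MulU)
c21: I4 finished on DivU
c22: I4→R1
c23: I5 read-ops
c26: I5 finished on MulU
c27: I5→R4
c28: issue I6 (MulU)
c29: I6 read-ops; issue I7 (AddU)
c32: I6 finished on MulU
c33: I6→R2
c34: I7 read-ops
c36: I7 finished on AddU
c37: I7→R3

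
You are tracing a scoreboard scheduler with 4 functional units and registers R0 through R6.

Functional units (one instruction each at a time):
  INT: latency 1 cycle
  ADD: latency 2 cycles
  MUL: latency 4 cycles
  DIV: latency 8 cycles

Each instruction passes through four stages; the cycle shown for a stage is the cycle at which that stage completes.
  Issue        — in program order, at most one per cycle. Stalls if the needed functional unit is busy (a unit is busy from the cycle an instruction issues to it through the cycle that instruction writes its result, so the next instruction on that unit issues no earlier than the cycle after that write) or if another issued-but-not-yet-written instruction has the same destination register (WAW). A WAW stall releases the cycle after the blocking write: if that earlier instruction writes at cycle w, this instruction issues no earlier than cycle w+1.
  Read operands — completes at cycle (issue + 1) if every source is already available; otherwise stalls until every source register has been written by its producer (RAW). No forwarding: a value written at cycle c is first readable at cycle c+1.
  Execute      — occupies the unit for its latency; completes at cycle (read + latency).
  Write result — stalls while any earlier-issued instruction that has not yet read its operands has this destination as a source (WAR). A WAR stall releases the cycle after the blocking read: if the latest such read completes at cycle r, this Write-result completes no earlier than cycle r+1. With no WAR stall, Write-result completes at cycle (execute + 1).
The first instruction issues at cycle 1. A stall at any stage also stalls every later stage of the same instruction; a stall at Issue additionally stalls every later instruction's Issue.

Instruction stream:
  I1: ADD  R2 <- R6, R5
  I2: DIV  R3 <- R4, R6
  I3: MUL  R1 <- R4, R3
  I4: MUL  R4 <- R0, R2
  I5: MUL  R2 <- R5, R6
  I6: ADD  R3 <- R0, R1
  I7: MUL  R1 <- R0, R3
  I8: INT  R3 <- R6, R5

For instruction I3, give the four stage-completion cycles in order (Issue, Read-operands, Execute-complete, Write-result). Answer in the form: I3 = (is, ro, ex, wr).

I3 = (3, 13, 17, 18)

cycle 1: issue I1 (ADD)
cycle 2: I1 read-ops · issue I2 (DIV)
cycle 3: I2 read-ops · issue I3 (MUL)
cycle 4: I1 finished on ADD
cycle 5: I1→R2
cycle 11: I2 finished on DIV
cycle 12: I2→R3
cycle 13: I3 read-ops
cycle 17: I3 finished on MUL
cycle 18: I3→R1
cycle 19: issue I4 (MUL)
cycle 20: I4 read-ops
cycle 24: I4 finished on MUL
cycle 25: I4→R4
cycle 26: issue I5 (MUL)
cycle 27: I5 read-ops · issue I6 (ADD)
cycle 28: I6 read-ops
cycle 30: I6 finished on ADD
cycle 31: I5 finished on MUL · I6→R3
cycle 32: I5→R2
cycle 33: issue I7 (MUL)
cycle 34: I7 read-ops · issue I8 (INT)
cycle 35: I8 read-ops
cycle 36: I8 finished on INT
cycle 37: I8→R3
cycle 38: I7 finished on MUL
cycle 39: I7→R1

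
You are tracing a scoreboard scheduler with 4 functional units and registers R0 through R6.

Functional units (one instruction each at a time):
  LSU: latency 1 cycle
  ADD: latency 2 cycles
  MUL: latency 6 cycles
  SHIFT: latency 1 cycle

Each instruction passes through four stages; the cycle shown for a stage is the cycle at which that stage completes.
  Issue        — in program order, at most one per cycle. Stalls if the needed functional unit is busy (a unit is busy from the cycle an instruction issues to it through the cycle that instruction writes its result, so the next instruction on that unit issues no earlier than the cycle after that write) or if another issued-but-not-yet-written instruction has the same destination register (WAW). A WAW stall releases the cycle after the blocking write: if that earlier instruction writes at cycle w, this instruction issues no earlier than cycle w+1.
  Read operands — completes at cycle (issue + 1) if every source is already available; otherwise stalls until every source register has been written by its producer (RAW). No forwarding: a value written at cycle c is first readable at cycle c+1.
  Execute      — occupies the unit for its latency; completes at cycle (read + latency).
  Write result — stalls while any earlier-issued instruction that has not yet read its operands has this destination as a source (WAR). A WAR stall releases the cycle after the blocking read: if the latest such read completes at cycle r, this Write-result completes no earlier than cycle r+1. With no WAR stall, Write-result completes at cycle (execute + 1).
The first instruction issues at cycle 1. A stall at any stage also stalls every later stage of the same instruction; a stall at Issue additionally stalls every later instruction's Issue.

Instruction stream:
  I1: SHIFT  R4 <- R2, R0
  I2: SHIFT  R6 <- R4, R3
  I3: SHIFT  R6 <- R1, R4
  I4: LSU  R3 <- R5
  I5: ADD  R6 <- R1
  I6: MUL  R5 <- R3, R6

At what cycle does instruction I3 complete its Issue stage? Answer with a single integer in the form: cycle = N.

cycle = 9

I1 -> (1, 2, 3, 4)
I2 -> (5, 6, 7, 8)  // struct: SHIFT busy until I1 writes@4
I3 -> (9, 10, 11, 12)  // struct: SHIFT busy until I2 writes@8
I4 -> (10, 11, 12, 13)
I5 -> (13, 14, 16, 17)  // WAW R6: wait I3 write@12
I6 -> (14, 18, 24, 25)  // RAW R6: wait I5 write@17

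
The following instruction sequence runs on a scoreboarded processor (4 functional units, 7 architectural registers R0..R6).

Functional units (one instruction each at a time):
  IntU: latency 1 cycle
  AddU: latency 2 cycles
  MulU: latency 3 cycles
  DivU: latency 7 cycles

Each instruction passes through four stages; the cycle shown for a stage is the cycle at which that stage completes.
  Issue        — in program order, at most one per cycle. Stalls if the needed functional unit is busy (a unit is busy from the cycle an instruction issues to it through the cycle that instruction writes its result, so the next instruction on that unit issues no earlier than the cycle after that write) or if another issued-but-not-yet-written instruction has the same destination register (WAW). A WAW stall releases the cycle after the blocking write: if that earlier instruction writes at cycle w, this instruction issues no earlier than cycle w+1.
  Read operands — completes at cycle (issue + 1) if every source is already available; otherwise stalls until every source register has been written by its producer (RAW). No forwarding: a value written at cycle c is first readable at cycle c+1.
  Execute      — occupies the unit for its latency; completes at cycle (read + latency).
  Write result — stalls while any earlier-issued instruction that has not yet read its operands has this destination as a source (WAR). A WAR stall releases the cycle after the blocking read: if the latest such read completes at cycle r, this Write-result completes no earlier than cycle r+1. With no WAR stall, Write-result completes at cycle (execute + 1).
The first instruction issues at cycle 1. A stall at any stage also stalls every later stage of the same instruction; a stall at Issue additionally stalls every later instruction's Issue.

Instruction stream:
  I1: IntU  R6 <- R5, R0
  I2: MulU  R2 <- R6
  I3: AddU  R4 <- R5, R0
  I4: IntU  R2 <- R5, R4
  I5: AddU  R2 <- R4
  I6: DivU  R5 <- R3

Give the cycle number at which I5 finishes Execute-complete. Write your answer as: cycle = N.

cycle 1: I1 issues→IntU
cycle 2: I1 reads | I2 issues→MulU
cycle 3: I1 exec-done | I3 issues→AddU
cycle 4: I1 writes R6 | I3 reads
cycle 5: I2 reads
cycle 6: I3 exec-done
cycle 7: I3 writes R4
cycle 8: I2 exec-done
cycle 9: I2 writes R2
cycle 10: I4 issues→IntU
cycle 11: I4 reads
cycle 12: I4 exec-done
cycle 13: I4 writes R2
cycle 14: I5 issues→AddU
cycle 15: I5 reads | I6 issues→DivU
cycle 16: I6 reads
cycle 17: I5 exec-done
cycle 18: I5 writes R2
cycle 23: I6 exec-done
cycle 24: I6 writes R5

cycle = 17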